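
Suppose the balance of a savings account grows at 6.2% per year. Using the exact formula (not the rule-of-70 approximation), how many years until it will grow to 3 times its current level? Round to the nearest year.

t = ln(3) / ln(1 + 0.062) = 1.0986 / 0.060154 ≈ 18.26.
≈ 18 years.

18 years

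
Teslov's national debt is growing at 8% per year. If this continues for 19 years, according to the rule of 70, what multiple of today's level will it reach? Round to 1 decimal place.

roughly 4.5 times

Doubles every ≈ 8.75 years (70/8).
19 years is 2.17 doublings; 2^2.17 ≈ 4.5×.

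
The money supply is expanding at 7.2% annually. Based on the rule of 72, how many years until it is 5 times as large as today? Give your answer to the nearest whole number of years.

Doubling time ≈ 72/7.2 = 10.00 years.
Reaching 5× takes log₂(5) ≈ 2.32 doublings.
2.32 × 10.00 ≈ 23 years.

about 23 years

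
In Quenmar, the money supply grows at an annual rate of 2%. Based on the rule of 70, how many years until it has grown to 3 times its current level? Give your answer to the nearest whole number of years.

approximately 55 years

Doubling time ≈ 70/2 = 35.00 years.
Reaching 3× takes log₂(3) ≈ 1.58 doublings.
1.58 × 35.00 ≈ 55 years.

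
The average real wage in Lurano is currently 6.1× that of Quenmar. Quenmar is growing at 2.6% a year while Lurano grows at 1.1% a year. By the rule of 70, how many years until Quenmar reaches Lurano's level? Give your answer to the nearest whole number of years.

around 122 years

The growth-rate gap is 2.6% − 1.1% = 1.5 percentage points.
So the ratio between them halves every 70/1.5 ≈ 46.67 years.
A 6.1× gap takes log₂(6.1) ≈ 2.61 halvings to close: 2.61 × 46.67 ≈ 122 years.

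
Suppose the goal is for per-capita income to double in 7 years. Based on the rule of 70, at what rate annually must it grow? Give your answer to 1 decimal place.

70 / 7 ≈ 10.00, so about 10.0% annually.

10.0%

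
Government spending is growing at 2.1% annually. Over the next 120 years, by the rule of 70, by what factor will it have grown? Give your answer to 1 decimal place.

Doubling time ≈ 70/2.1 = 33.33 years.
120 years / 33.33 ≈ 3.60 doublings → factor 2^3.60 ≈ 12.1.

about 12.1 times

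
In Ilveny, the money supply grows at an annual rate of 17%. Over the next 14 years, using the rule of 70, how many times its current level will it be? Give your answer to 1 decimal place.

roughly 10.6 times

Doubles every ≈ 4.12 years (70/17).
14 years is 3.40 doublings; 2^3.40 ≈ 10.6×.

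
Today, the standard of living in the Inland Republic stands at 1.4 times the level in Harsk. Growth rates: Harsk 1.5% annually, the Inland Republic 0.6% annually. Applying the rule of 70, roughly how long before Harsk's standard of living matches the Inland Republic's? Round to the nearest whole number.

approximately 38 years

The growth-rate gap is 1.5% − 0.6% = 0.9 percentage points.
So the ratio between them halves every 70/0.9 ≈ 77.78 years.
A 1.4 times gap takes log₂(1.4) ≈ 0.49 halvings to close: 0.49 × 77.78 ≈ 38 years.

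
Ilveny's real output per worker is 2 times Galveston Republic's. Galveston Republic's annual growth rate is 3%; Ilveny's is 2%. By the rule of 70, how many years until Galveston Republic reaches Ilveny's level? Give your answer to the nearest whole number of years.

Galveston Republic gains on Ilveny at 3% − 2% = 1 point a year.
At that relative rate the gap halves every 70/1 ≈ 70.00 years.
A 2 times gap closes after 1 halving: 1 × 70.00 ≈ 70 years.

around 70 years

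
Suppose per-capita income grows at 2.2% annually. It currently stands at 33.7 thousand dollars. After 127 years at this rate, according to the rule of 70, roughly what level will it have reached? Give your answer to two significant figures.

It doubles every 70/2.2 ≈ 31.82 years, so 127 years is 3.99 doublings.
2^3.99 ≈ 15.89; 33.7 × 15.89 ≈ 540 thousand dollars.

around 540 thousand dollars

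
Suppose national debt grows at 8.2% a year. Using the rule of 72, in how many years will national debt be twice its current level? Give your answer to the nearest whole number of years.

≈ 9 years

72/8.2 ≈ 8.78, so it doubles roughly every 9 years.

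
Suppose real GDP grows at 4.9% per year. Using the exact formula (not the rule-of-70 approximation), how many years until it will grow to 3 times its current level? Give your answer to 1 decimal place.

t = ln(3) / ln(1 + 0.049) = 1.0986 / 0.047837 ≈ 22.97.

23.0 years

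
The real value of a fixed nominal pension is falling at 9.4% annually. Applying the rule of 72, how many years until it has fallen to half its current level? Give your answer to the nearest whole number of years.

Falling at 9.4%, it halves about every 72/9.4 = 7.66 years.

about 8 years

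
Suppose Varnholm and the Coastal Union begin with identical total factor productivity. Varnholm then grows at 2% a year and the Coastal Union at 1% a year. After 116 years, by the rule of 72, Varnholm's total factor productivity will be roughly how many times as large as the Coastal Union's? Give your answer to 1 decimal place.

3.1 times

Rate gap = 2% − 1% = 1 point.
The ratio doubles every 72/1 ≈ 72.00 years.
116/72.00 ≈ 1.61 doublings → ratio ≈ 2^1.61 ≈ 3.1.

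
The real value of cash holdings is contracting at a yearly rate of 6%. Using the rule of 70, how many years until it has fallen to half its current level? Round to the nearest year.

Falling at 6%, it halves about every 70/6 = 11.67 years.

roughly 12 years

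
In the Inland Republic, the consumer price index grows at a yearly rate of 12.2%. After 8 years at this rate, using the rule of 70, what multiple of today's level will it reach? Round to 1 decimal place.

Doubling time ≈ 70/12.2 = 5.74 years.
8 years / 5.74 ≈ 1.39 doublings → factor 2^1.39 ≈ 2.6.

approximately 2.6 times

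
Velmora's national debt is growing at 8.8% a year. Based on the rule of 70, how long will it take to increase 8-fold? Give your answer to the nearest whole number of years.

Doubling time ≈ 70/8.8 = 7.95 years.
8 = 2^3, so 3 doublings → 24 years.

roughly 24 years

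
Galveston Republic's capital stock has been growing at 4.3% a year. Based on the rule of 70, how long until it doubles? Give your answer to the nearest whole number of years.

Doubling time ≈ 70 / 4.3 = 16.28 years.

around 16 years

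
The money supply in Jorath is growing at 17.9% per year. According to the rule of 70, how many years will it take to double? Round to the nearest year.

70/17.9 ≈ 3.91, so it doubles roughly every 4 years.

roughly 4 years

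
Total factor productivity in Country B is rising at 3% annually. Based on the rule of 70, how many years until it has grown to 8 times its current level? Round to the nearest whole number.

At 3% it doubles every 70/3 ≈ 23.33 years.
Getting to 8× needs 3 doublings: 3 × 23.33 ≈ 70 years.

around 70 years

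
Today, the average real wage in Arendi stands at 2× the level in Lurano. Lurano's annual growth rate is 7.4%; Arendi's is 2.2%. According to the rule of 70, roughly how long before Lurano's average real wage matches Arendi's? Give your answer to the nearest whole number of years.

about 13 years

What matters is the difference: 5.2 pp.
Rule of 70 on the gap: the ratio halves every 70/5.2 ≈ 13.46 years.
A 2× gap closes after 1 halving: 1 × 13.46 ≈ 13 years.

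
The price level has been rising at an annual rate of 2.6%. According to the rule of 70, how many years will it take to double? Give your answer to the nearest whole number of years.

approximately 27 years

70/2.6 ≈ 26.92, so it doubles roughly every 27 years.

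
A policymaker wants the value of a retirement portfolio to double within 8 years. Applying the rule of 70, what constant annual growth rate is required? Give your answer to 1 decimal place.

70 / 8 ≈ 8.75, so about 8.8% annually.

about 8.8%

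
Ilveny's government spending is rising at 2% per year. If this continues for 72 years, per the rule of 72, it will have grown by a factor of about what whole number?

At 2% one doubling takes ≈ 36.00 years; 72 years is 2 of them, so ×4.

about 4 times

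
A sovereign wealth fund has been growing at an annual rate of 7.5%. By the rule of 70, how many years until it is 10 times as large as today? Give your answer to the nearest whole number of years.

Doubling time ≈ 70/7.5 = 9.33 years.
10× is log₂ 10 ≈ 3.32 doublings, so ≈ 3.32 × 9.33 = 31 years.

about 31 years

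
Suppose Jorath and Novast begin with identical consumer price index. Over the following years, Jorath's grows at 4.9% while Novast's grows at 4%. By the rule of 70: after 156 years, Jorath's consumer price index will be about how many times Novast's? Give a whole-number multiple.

Rate gap = 4.9% − 4% = 0.9 points.
The ratio doubles every 70/0.9 ≈ 77.78 years.
156/77.78 ≈ 2.01 doublings → ratio ≈ 2^2.01 ≈ 4.

approximately 4 times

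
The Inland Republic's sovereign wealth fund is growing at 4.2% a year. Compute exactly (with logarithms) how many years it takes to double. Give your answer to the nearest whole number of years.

t = ln(2) / ln(1 + 0.042) = 0.6931 / 0.041142 ≈ 16.85.
≈ 17 years.

17 years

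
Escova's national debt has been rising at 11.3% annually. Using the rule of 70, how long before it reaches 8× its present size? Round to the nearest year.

One doubling takes 70/11.3 = 6.19 years.
8 = 2^3, so 3 doublings → 19 years.

approximately 19 years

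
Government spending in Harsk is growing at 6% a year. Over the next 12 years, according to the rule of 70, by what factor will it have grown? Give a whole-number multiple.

At 6% one doubling takes ≈ 11.67 years; 12 years is 1 of them, so ×2.

≈ 2 times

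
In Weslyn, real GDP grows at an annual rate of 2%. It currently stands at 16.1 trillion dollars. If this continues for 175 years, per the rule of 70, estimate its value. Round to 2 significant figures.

about 520 trillion dollars

It doubles every 70/2 ≈ 35.00 years, so 175 years is 5.00 doublings.
2^5.00 ≈ 32.00; 16.1 × 32.00 ≈ 520 trillion dollars.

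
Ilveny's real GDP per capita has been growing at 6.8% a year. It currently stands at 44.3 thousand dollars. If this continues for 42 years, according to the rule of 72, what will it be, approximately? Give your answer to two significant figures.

Doubling time ≈ 72/6.8 = 10.59 years.
42 years is 42/10.59 ≈ 3.97 doublings, a factor of 2^3.97 ≈ 15.67.
44.3 × 15.67 ≈ 690 thousand dollars.

≈ 690 thousand dollars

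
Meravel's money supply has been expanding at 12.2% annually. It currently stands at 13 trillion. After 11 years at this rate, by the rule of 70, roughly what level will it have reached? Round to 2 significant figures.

approximately 49 trillion

Doubling time ≈ 70/12.2 = 5.74 years.
11 years is 11/5.74 ≈ 1.92 doublings, a factor of 2^1.92 ≈ 3.78.
13 × 3.78 ≈ 49 trillion.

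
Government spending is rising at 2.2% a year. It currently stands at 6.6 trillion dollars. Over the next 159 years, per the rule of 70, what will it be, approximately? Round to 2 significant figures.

It doubles every 70/2.2 ≈ 31.82 years, so 159 years is 5.00 doublings.
2^5.00 ≈ 32.00; 6.6 × 32.00 ≈ 210 trillion dollars.

around 210 trillion dollars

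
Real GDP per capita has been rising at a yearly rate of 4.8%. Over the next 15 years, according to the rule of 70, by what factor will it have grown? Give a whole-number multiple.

70/4.8 ≈ 14.58 years per doubling.
15 years fits 1 doubling: 2^1 = 2.

approximately 2 times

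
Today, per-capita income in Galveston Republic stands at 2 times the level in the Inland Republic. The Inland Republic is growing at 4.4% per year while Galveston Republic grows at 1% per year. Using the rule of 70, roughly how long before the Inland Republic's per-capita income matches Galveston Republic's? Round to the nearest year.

≈ 21 years

the Inland Republic gains on Galveston Republic at 4.4% − 1% = 3.4 points a year.
At that relative rate the gap halves every 70/3.4 ≈ 20.59 years.
A 2 times gap closes after 1 halving: 1 × 20.59 ≈ 21 years.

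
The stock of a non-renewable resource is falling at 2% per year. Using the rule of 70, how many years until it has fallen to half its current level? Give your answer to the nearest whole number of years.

about 35 years

The rule works in reverse for decay: 70/2 ≈ 35.00 years to halve.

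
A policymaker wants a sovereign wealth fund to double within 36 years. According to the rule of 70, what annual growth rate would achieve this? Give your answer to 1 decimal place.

1.9% a year

70 / 36 ≈ 1.94, so about 1.9% a year.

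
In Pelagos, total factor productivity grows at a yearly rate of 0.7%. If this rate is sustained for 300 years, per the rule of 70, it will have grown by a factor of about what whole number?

At 0.7% one doubling takes ≈ 100.00 years; 300 years is 3 of them, so ×8.

around 8 times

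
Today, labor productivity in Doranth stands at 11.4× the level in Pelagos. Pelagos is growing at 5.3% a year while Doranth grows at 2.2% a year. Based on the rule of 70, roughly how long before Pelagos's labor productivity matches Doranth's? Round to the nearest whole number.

around 79 years

The growth-rate gap is 5.3% − 2.2% = 3.1 percentage points.
So the ratio between them halves every 70/3.1 ≈ 22.58 years.
An 11.4× gap takes log₂(11.4) ≈ 3.51 halvings to close: 3.51 × 22.58 ≈ 79 years.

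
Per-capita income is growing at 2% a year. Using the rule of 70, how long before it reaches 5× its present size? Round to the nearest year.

One doubling takes 70/2 = 35.00 years.
5× is log₂ 5 ≈ 2.32 doublings, so ≈ 2.32 × 35.00 = 81 years.

around 81 years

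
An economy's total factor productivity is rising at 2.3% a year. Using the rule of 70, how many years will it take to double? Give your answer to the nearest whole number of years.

about 30 years

Doubling time ≈ 70 / 2.3 = 30.43 years.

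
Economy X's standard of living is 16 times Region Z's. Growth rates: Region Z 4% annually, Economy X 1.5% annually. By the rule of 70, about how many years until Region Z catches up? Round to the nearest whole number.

Region Z gains on Economy X at 4% − 1.5% = 2.5 points a year.
At that relative rate the gap halves every 70/2.5 ≈ 28.00 years.
A 16 times gap closes after 4 halvings: 4 × 28.00 ≈ 112 years.

roughly 112 years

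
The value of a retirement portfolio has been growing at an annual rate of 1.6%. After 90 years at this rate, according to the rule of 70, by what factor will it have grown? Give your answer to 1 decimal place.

roughly 4.2 times

Doubling time ≈ 70/1.6 = 43.75 years.
90 years / 43.75 ≈ 2.06 doublings → factor 2^2.06 ≈ 4.2.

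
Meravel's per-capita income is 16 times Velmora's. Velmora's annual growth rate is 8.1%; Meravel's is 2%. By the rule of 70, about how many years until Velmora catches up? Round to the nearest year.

What matters is the difference: 6.1 pp.
Rule of 70 on the gap: the ratio halves every 70/6.1 ≈ 11.48 years.
A 16 times gap closes after 4 halvings: 4 × 11.48 ≈ 46 years.

around 46 years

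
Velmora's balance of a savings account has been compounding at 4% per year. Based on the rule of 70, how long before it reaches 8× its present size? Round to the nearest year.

At 4% it doubles every 70/4 ≈ 17.50 years.
8× is 3 doublings, so 3 × 17.50 ≈ 53 years.

≈ 53 years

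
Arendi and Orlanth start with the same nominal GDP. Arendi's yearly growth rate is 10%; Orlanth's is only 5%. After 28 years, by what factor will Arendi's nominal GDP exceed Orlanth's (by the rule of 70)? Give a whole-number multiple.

Arendi pulls ahead at 5 pp per year, so the ratio doubles every 70/5 ≈ 14.00 years.
In 28 years that's 2.00 doublings: 2^2.00 ≈ 4.

approximately 4 times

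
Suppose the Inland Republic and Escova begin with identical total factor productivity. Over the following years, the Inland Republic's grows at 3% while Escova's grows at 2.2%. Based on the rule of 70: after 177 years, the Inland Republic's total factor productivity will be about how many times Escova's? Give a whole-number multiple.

roughly 4 times

the Inland Republic pulls ahead at 0.8 pp per year, so the ratio doubles every 70/0.8 ≈ 87.50 years.
In 177 years that's 2.02 doublings: 2^2.02 ≈ 4.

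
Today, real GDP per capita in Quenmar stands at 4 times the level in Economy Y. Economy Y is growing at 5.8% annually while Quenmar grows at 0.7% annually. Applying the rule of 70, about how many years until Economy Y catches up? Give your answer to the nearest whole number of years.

approximately 27 years

Economy Y gains on Quenmar at 5.8% − 0.7% = 5.1 points a year.
At that relative rate the gap halves every 70/5.1 ≈ 13.73 years.
A 4 times gap closes after 2 halvings: 2 × 13.73 ≈ 27 years.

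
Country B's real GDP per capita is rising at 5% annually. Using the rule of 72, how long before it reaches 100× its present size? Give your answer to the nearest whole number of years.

approximately 96 years

One doubling takes 72/5 = 14.40 years.
100× is log₂ 100 ≈ 6.64 doublings, so ≈ 6.64 × 14.40 = 96 years.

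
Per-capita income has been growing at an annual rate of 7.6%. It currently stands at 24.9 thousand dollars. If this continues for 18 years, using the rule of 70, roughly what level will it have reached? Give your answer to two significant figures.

Doubling time ≈ 70/7.6 = 9.21 years.
18 years is 18/9.21 ≈ 1.95 doublings, a factor of 2^1.95 ≈ 3.86.
24.9 × 3.86 ≈ 96 thousand dollars.

around 96 thousand dollars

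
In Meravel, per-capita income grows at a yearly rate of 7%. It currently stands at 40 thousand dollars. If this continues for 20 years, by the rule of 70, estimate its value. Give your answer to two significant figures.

160 thousand dollars

It doubles every 70/7 ≈ 10.00 years, so 20 years is 2.00 doublings.
2^2.00 ≈ 4.00; 40 × 4.00 ≈ 160 thousand dollars.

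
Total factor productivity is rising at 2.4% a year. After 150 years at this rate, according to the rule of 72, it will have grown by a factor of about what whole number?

about 32 times

At 2.4% one doubling takes ≈ 30.00 years; 150 years is 5 of them, so ×32.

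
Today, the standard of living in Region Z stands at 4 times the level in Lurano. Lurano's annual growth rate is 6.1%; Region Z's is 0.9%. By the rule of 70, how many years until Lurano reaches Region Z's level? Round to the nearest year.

27 years

Lurano gains on Region Z at 6.1% − 0.9% = 5.2 points a year.
At that relative rate the gap halves every 70/5.2 ≈ 13.46 years.
A 4 times gap closes after 2 halvings: 2 × 13.46 ≈ 27 years.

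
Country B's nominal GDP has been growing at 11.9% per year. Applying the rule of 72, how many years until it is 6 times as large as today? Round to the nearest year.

roughly 16 years

One doubling takes 72/11.9 = 6.05 years.
Reaching 6× takes log₂(6) ≈ 2.58 doublings.
2.58 × 6.05 ≈ 16 years.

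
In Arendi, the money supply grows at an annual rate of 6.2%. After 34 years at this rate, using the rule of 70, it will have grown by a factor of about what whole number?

Doubling time ≈ 70/6.2 = 11.29 years.
34/11.29 ≈ 3 doublings, so about 2^3 = 8×.

8 times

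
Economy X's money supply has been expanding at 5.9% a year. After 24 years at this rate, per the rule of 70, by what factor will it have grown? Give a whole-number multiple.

approximately 4 times

70/5.9 ≈ 11.86 years per doubling.
24 years fits 2 doublings: 2^2 = 4.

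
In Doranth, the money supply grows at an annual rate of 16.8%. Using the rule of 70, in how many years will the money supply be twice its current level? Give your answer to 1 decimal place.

At 16.8%, doubling takes about 70/16.8 = 4.17 years.

roughly 4.2 years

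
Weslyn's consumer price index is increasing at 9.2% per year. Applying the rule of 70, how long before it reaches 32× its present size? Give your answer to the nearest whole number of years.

One doubling takes 70/9.2 = 7.61 years.
32× is 5 doublings, so 5 × 7.61 ≈ 38 years.

about 38 years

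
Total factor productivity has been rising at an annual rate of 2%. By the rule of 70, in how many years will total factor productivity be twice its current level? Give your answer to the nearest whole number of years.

about 35 years

70/2 ≈ 35.00, so it doubles roughly every 35 years.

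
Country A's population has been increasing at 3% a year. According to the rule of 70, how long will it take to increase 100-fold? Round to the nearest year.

One doubling takes 70/3 = 23.33 years.
100× is log₂ 100 ≈ 6.64 doublings, so ≈ 6.64 × 23.33 = 155 years.

around 155 years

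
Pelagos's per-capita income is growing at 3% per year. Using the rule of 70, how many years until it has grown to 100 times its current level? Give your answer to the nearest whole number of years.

about 155 years

One doubling takes 70/3 = 23.33 years.
Reaching 100× takes log₂(100) ≈ 6.64 doublings.
6.64 × 23.33 ≈ 155 years.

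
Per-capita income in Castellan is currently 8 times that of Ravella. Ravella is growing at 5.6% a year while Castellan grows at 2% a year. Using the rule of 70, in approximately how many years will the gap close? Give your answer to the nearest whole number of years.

The growth-rate gap is 5.6% − 2% = 3.6 percentage points.
So the ratio between them halves every 70/3.6 ≈ 19.44 years.
An 8 times gap closes after 3 halvings: 3 × 19.44 ≈ 58 years.

58 years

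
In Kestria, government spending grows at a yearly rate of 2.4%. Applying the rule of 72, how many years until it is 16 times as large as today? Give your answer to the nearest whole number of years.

One doubling takes 72/2.4 = 30.00 years.
16 = 2^4, so 4 doublings → 120 years.

approximately 120 years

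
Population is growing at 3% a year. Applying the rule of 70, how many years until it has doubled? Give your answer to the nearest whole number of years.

approximately 23 years

Doubling time ≈ 70 / 3 = 23.33 years.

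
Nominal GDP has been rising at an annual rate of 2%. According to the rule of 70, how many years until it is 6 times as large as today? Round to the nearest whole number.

roughly 90 years

Doubling time ≈ 70/2 = 35.00 years.
6× is log₂ 6 ≈ 2.58 doublings, so ≈ 2.58 × 35.00 = 90 years.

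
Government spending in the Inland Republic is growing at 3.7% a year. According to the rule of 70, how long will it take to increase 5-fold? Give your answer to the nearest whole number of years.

At 3.7% it doubles every 70/3.7 ≈ 18.92 years.
5× is log₂ 5 ≈ 2.32 doublings, so ≈ 2.32 × 18.92 = 44 years.

about 44 years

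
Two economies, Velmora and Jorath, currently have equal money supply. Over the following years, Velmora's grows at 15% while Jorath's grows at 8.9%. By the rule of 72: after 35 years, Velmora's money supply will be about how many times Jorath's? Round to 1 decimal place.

Velmora pulls ahead at 6.1 pp per year, so the ratio doubles every 72/6.1 ≈ 11.80 years.
In 35 years that's 2.97 doublings: 2^2.97 ≈ 7.8.

roughly 7.8 times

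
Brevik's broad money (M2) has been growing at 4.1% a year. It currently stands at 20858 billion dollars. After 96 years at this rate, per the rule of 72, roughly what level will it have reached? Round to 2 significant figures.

It doubles every 72/4.1 ≈ 17.56 years, so 96 years is 5.47 doublings.
2^5.47 ≈ 44.32; 20858 × 44.32 ≈ 920000 billion dollars.

≈ 920000 billion dollars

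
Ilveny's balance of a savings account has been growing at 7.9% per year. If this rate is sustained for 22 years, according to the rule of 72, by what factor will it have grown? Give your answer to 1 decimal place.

5.3 times

Doubling time ≈ 72/7.9 = 9.11 years.
22 years / 9.11 ≈ 2.41 doublings → factor 2^2.41 ≈ 5.3.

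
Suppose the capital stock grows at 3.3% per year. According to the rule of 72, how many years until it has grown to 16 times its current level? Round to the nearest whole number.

about 87 years

Doubling time ≈ 72/3.3 = 21.82 years.
16 = 2^4, so 4 doublings → 87 years.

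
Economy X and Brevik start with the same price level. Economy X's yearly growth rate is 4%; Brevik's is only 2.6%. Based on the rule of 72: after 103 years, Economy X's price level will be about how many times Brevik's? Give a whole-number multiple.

Rate gap = 4% − 2.6% = 1.4 points.
The ratio doubles every 72/1.4 ≈ 51.43 years.
103/51.43 ≈ 2.00 doublings → ratio ≈ 2^2.00 ≈ 4.

around 4 times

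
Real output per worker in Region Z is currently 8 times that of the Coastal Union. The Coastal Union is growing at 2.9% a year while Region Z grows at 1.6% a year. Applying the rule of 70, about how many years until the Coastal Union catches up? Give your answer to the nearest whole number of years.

the Coastal Union gains on Region Z at 2.9% − 1.6% = 1.3 points a year.
At that relative rate the gap halves every 70/1.3 ≈ 53.85 years.
An 8 times gap closes after 3 halvings: 3 × 53.85 ≈ 162 years.

roughly 162 years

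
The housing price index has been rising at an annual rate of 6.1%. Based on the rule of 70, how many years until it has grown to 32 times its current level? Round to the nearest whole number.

At 6.1% it doubles every 70/6.1 ≈ 11.48 years.
32 = 2^5, so 5 doublings → 57 years.

roughly 57 years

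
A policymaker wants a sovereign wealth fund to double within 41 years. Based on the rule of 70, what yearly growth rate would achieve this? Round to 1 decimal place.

around 1.7%

70 / 41 ≈ 1.71, so about 1.7% per year.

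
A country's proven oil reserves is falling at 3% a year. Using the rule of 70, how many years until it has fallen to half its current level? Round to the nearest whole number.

Falling at 3%, it halves about every 70/3 = 23.33 years.

≈ 23 years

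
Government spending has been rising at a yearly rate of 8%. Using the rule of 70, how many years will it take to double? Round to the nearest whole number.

70/8 ≈ 8.75, so it doubles roughly every 9 years.

roughly 9 years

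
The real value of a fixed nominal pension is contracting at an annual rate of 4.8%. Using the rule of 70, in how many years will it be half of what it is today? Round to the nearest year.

The rule works in reverse for decay: 70/4.8 ≈ 14.58 years to halve.

15 years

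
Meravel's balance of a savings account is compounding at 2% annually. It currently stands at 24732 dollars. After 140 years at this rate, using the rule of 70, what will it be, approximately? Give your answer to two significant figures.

approximately 400000 dollars

It doubles every 70/2 ≈ 35.00 years, so 140 years is 4.00 doublings.
2^4.00 ≈ 16.00; 24732 × 16.00 ≈ 400000 dollars.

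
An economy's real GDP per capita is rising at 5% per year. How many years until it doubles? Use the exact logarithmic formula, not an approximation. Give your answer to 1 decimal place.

t = ln(2) / ln(1 + 0.05) = 0.6931 / 0.048790 ≈ 14.21.

14.2 years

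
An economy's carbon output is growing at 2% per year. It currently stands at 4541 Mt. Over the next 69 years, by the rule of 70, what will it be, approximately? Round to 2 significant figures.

≈ 18000 Mt

Doubling time ≈ 70/2 = 35.00 years.
69 years is 69/35.00 ≈ 1.97 doublings, a factor of 2^1.97 ≈ 3.92.
4541 × 3.92 ≈ 18000 Mt.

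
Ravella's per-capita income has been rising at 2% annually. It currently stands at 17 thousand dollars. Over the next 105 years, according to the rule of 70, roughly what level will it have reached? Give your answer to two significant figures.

It doubles every 70/2 ≈ 35.00 years, so 105 years is 3.00 doublings.
2^3.00 ≈ 8.00; 17 × 8.00 ≈ 140 thousand dollars.

about 140 thousand dollars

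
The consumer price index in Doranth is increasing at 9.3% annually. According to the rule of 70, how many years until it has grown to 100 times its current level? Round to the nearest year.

At 9.3% it doubles every 70/9.3 ≈ 7.53 years.
Reaching 100× takes log₂(100) ≈ 6.64 doublings.
6.64 × 7.53 ≈ 50 years.

≈ 50 years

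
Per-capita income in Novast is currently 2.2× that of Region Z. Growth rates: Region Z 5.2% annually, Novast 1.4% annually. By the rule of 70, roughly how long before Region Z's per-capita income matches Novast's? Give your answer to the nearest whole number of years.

21 years

The growth-rate gap is 5.2% − 1.4% = 3.8 percentage points.
So the ratio between them halves every 70/3.8 ≈ 18.42 years.
A 2.2× gap takes log₂(2.2) ≈ 1.14 halvings to close: 1.14 × 18.42 ≈ 21 years.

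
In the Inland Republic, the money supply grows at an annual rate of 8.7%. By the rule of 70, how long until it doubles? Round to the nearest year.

At 8.7%, doubling takes about 70/8.7 = 8.05 years.

approximately 8 years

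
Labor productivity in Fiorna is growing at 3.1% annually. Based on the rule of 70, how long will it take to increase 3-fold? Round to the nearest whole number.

At 3.1% it doubles every 70/3.1 ≈ 22.58 years.
3× is log₂ 3 ≈ 1.58 doublings, so ≈ 1.58 × 22.58 = 36 years.

36 years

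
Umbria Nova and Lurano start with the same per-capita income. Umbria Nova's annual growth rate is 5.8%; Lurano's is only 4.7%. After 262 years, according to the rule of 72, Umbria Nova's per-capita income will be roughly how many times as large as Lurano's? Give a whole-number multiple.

Only the 1.1-point difference matters.
72/1.1 ≈ 65.45 years per doubling of the ratio; 262 years gives 4.00 doublings, so ≈ 16×.

≈ 16 times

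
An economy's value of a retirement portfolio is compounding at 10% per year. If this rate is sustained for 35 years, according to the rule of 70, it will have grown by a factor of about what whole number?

70/10 ≈ 7.00 years per doubling.
35 years fits 5 doublings: 2^5 = 32.

around 32 times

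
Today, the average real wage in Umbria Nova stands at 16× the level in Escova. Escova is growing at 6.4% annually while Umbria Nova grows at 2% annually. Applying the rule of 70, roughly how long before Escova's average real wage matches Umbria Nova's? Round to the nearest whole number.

approximately 64 years

The growth-rate gap is 6.4% − 2% = 4.4 percentage points.
So the ratio between them halves every 70/4.4 ≈ 15.91 years.
A 16× gap closes after 4 halvings: 4 × 15.91 ≈ 64 years.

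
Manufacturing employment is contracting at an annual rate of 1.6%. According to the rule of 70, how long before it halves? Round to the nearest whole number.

Falling at 1.6%, it halves about every 70/1.6 = 43.75 years.

44 years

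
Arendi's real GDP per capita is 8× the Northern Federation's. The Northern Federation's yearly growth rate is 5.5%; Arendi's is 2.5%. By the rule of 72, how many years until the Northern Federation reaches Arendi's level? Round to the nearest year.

the Northern Federation gains on Arendi at 5.5% − 2.5% = 3 points a year.
At that relative rate the gap halves every 72/3 ≈ 24.00 years.
An 8× gap closes after 3 halvings: 3 × 24.00 ≈ 72 years.

approximately 72 years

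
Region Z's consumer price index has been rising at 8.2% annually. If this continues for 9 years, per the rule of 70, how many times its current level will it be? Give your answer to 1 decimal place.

2.1 times

Doubling time ≈ 70/8.2 = 8.54 years.
9 years / 8.54 ≈ 1.05 doublings → factor 2^1.05 ≈ 2.1.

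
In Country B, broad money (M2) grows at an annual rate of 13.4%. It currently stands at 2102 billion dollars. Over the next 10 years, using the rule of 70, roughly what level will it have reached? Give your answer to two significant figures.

7900 billion dollars

Doubling time ≈ 70/13.4 = 5.22 years.
10 years is 10/5.22 ≈ 1.92 doublings, a factor of 2^1.92 ≈ 3.78.
2102 × 3.78 ≈ 7900 billion dollars.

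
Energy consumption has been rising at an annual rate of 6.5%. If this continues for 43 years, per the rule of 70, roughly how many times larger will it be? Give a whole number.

Doubling time ≈ 70/6.5 = 10.77 years.
43/10.77 ≈ 4 doublings, so about 2^4 = 16×.

approximately 16 times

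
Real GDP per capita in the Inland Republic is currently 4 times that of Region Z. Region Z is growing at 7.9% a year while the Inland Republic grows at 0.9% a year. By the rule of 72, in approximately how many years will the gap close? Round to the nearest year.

≈ 21 years

The growth-rate gap is 7.9% − 0.9% = 7 percentage points.
So the ratio between them halves every 72/7 ≈ 10.29 years.
A 4 times gap closes after 2 halvings: 2 × 10.29 ≈ 21 years.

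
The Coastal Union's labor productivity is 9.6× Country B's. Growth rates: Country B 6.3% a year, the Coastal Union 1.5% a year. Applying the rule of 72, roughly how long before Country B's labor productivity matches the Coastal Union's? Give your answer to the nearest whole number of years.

The growth-rate gap is 6.3% − 1.5% = 4.8 percentage points.
So the ratio between them halves every 72/4.8 ≈ 15.00 years.
A 9.6× gap takes log₂(9.6) ≈ 3.26 halvings to close: 3.26 × 15.00 ≈ 49 years.

about 49 years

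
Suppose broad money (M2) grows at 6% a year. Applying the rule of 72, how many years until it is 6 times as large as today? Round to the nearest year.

One doubling takes 72/6 = 12.00 years.
Reaching 6× takes log₂(6) ≈ 2.58 doublings.
2.58 × 12.00 ≈ 31 years.

31 years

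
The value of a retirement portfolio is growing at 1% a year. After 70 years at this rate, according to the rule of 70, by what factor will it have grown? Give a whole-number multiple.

roughly 2 times

70/1 ≈ 70.00 years per doubling.
70 years fits 1 doubling: 2^1 = 2.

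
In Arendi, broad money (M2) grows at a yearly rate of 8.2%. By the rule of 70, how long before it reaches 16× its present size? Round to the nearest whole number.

roughly 34 years

At 8.2% it doubles every 70/8.2 ≈ 8.54 years.
Getting to 16× needs 4 doublings: 4 × 8.54 ≈ 34 years.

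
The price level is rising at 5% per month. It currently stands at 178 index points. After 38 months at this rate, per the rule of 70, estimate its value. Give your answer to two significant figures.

about 1200 index points

It doubles every 70/5 ≈ 14.00 months, so 38 months is 2.71 doublings.
2^2.71 ≈ 6.54; 178 × 6.54 ≈ 1200 index points.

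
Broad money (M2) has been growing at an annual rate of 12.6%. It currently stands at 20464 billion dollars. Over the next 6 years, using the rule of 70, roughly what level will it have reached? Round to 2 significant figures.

It doubles every 70/12.6 ≈ 5.56 years, so 6 years is 1.08 doublings.
2^1.08 ≈ 2.11; 20464 × 2.11 ≈ 43000 billion dollars.

≈ 43000 billion dollars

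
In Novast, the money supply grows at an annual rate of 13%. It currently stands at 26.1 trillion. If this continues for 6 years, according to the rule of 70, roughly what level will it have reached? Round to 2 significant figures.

Doubling time ≈ 70/13 = 5.38 years.
6 years is 6/5.38 ≈ 1.12 doublings, a factor of 2^1.12 ≈ 2.17.
26.1 × 2.17 ≈ 57 trillion.

approximately 57 trillion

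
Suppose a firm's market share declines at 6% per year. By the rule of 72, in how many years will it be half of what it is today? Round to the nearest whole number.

approximately 12 years

Halving time ≈ 72 / 6 = 12.00 → 12 years.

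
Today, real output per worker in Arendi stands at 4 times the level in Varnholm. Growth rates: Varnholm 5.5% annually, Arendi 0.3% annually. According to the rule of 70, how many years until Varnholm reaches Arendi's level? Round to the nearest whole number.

approximately 27 years

Varnholm gains on Arendi at 5.5% − 0.3% = 5.2 points a year.
At that relative rate the gap halves every 70/5.2 ≈ 13.46 years.
A 4 times gap closes after 2 halvings: 2 × 13.46 ≈ 27 years.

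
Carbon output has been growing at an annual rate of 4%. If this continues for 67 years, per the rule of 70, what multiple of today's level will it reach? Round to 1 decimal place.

≈ 14.2 times

Doubling time ≈ 70/4 = 17.50 years.
67 years / 17.50 ≈ 3.83 doublings → factor 2^3.83 ≈ 14.2.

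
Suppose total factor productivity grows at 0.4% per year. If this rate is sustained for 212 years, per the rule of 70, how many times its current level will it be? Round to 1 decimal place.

around 2.3 times

Doubling time ≈ 70/0.4 = 175.00 years.
212 years / 175.00 ≈ 1.21 doublings → factor 2^1.21 ≈ 2.3.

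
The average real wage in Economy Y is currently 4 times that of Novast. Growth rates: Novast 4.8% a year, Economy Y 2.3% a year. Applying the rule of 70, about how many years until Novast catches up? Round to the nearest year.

56 years

Novast gains on Economy Y at 4.8% − 2.3% = 2.5 points a year.
At that relative rate the gap halves every 70/2.5 ≈ 28.00 years.
A 4 times gap closes after 2 halvings: 2 × 28.00 ≈ 56 years.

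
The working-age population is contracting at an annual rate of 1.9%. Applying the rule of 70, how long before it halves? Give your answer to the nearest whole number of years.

roughly 37 years

Falling at 1.9%, it halves about every 70/1.9 = 36.84 years.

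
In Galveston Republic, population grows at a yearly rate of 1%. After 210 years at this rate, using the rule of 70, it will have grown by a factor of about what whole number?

At 1% one doubling takes ≈ 70.00 years; 210 years is 3 of them, so ×8.

≈ 8 times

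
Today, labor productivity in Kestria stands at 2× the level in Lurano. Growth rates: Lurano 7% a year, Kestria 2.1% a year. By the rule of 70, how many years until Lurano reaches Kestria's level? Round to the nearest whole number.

14 years

Lurano gains on Kestria at 7% − 2.1% = 4.9 points a year.
At that relative rate the gap halves every 70/4.9 ≈ 14.29 years.
A 2× gap closes after 1 halving: 1 × 14.29 ≈ 14 years.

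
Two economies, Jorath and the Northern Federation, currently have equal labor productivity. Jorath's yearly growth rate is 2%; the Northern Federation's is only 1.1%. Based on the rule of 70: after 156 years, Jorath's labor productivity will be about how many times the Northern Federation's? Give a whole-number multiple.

roughly 4 times

Jorath pulls ahead at 0.9 pp per year, so the ratio doubles every 70/0.9 ≈ 77.78 years.
In 156 years that's 2.01 doublings: 2^2.01 ≈ 4.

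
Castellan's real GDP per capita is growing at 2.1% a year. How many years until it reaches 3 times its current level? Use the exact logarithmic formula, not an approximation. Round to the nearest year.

t = ln(3) / ln(1 + 0.021) = 1.0986 / 0.020783 ≈ 52.86.
≈ 53 years.

53 years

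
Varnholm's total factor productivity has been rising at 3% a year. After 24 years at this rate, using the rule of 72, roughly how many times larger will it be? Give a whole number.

72/3 ≈ 24.00 years per doubling.
24 years fits 1 doubling: 2^1 = 2.

around 2 times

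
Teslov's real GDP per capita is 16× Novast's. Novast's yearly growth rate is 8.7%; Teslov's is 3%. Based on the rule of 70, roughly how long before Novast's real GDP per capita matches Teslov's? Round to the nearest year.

What matters is the difference: 5.7 pp.
Rule of 70 on the gap: the ratio halves every 70/5.7 ≈ 12.28 years.
A 16× gap closes after 4 halvings: 4 × 12.28 ≈ 49 years.

around 49 years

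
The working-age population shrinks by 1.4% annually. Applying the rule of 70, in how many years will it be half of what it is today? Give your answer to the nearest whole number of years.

50 years

The rule works in reverse for decay: 70/1.4 ≈ 50.00 years to halve.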